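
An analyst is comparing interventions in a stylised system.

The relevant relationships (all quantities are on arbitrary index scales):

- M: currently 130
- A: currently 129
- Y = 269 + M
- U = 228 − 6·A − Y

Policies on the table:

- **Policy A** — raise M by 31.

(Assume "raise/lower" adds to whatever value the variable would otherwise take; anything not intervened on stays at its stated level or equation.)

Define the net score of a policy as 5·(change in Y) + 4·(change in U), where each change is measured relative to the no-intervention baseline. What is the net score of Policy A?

31

Baseline:
  M = 130
  A = 129
  Y = 269 + 130 = 399
  U = 228 − 6·129 − 399 = -945
Policy A (M + 31):
  M = 130 + 31 = 161
  A = 129
  Y = 269 + 161 = 430
  U = 228 − 6·129 − 430 = -976
ΔY = 430 − 399 = 31; ΔU = -976 − (-945) = -31
Score = 5·31 + 4·(-31) = 31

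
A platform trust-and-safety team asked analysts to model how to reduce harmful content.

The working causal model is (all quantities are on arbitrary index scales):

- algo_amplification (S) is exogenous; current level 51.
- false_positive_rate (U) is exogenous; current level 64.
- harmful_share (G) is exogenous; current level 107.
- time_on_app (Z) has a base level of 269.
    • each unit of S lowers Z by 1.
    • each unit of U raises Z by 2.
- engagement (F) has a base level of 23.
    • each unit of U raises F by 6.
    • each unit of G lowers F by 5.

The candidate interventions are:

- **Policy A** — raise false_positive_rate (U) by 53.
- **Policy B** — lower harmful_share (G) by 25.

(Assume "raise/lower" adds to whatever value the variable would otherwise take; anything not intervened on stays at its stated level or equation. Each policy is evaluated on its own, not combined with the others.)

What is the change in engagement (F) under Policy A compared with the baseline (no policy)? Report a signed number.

318

Baseline:
  U = 64
  G = 107
  F = 23 + 6·64 − 5·107 = -128
Policy A (U + 53):
  U = 64 + 53 = 117
  G = 107
  F = 23 + 6·117 − 5·107 = 190
Change in F: 190 − (-128) = 318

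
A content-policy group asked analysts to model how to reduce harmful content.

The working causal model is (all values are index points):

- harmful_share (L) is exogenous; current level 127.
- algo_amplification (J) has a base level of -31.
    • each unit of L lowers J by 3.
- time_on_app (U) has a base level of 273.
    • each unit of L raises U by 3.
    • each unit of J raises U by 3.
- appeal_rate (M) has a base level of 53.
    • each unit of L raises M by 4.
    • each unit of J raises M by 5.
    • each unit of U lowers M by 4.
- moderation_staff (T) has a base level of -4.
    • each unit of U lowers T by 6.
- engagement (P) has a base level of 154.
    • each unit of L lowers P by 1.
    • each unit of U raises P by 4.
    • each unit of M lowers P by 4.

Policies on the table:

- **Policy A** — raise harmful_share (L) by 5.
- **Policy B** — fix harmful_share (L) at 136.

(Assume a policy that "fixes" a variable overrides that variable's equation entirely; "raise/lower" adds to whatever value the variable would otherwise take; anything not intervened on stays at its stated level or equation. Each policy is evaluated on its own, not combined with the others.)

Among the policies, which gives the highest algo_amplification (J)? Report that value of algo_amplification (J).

Policy A (L + 5):
  L = 127 + 5 = 132
  J = -31 − 3·132 = -427
Policy B (L := 136):
  L = 136
  J = -31 − 3·136 = -439
Comparing — Policy A: J=-427, Policy B: J=-439. Highest is -427 (Policy A).

-427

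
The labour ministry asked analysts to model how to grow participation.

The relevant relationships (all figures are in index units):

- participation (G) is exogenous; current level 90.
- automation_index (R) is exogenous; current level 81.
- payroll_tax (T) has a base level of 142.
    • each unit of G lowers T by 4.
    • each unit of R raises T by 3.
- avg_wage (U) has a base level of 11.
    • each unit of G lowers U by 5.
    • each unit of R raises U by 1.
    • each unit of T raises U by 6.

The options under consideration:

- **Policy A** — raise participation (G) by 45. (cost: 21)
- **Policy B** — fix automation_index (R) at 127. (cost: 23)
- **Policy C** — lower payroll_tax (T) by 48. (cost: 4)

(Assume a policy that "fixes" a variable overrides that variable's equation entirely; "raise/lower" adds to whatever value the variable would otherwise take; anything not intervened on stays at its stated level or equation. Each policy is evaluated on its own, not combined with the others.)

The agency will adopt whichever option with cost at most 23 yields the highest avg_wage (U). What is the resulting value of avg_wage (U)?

Policy A (G + 45):
  G = 90 + 45 = 135
  R = 81
  T = 142 − 4·135 + 3·81 = -155
  U = 11 − 5·135 + 81 + 6·(-155) = -1513
Policy B (R := 127):
  G = 90
  R = 127
  T = 142 − 4·90 + 3·127 = 163
  U = 11 − 5·90 + 127 + 6·163 = 666
Policy C (T − 48):
  G = 90
  R = 81
  T = 142 − 4·90 + 3·81 (−48 from intervention) = -23
  U = 11 − 5·90 + 81 + 6·(-23) = -496
Comparing — Policy A: U=-1513, Policy B: U=666, Policy C: U=-496. Highest is 666 (Policy B).

666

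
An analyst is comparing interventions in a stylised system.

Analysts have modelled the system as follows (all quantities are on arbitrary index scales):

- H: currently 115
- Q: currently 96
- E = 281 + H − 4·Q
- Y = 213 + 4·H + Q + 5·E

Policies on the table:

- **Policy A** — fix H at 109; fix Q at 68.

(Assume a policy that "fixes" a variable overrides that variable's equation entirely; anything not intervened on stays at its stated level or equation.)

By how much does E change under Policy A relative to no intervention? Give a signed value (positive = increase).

106

Baseline:
  H = 115
  Q = 96
  E = 281 + 115 − 4·96 = 12
Policy A (H := 109, Q := 68):
  H = 109
  Q = 68
  E = 281 + 109 − 4·68 = 118
Change in E: 118 − 12 = 106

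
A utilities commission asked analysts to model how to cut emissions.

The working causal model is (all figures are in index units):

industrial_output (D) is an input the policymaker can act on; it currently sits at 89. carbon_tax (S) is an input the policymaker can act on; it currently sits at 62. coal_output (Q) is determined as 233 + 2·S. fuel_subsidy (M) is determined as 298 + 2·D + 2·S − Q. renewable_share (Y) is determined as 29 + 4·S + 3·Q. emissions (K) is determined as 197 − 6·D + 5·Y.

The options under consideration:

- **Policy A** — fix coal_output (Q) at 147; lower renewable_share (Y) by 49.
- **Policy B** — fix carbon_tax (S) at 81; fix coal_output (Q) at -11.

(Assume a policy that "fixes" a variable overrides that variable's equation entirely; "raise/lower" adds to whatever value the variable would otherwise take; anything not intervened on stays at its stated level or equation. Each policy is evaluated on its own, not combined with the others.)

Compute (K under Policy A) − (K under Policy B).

Policy A (Q := 147, Y − 49):
  D = 89
  S = 62
  Q = 147
  Y = 29 + 4·62 + 3·147 (−49 from intervention) = 669
  K = 197 − 6·89 + 5·669 = 3008
Policy B (S := 81, Q := -11):
  D = 89
  S = 81
  Q = -11
  Y = 29 + 4·81 + 3·(-11) = 320
  K = 197 − 6·89 + 5·320 = 1263
K: 3008 − 1263 = 1745

1745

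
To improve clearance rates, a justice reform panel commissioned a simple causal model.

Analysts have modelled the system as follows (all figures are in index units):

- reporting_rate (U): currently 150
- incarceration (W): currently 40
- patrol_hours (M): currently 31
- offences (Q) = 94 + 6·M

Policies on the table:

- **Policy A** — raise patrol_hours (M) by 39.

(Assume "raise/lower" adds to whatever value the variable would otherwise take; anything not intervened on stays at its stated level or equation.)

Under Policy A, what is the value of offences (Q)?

Policy A (M + 39):
  M = 31 + 39 = 70
  Q = 94 + 6·70 = 514

514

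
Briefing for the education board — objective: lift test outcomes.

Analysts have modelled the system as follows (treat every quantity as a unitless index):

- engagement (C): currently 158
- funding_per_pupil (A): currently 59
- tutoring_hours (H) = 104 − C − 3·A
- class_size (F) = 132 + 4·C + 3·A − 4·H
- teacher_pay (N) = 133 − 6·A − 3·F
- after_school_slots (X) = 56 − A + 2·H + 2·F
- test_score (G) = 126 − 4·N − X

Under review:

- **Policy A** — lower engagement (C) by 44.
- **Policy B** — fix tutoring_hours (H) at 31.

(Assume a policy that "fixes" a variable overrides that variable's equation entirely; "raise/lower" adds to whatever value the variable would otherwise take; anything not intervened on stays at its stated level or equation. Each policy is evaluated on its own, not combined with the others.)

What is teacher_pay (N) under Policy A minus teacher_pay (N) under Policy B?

Policy A (C − 44):
  C = 158 − 44 = 114
  A = 59
  H = 104 − 114 − 3·59 = -187
  F = 132 + 4·114 + 3·59 − 4·(-187) = 1513
  N = 133 − 6·59 − 3·1513 = -4760
Policy B (H := 31):
  C = 158
  A = 59
  H = 31
  F = 132 + 4·158 + 3·59 − 4·31 = 817
  N = 133 − 6·59 − 3·817 = -2672
N: -4760 − (-2672) = -2088

-2088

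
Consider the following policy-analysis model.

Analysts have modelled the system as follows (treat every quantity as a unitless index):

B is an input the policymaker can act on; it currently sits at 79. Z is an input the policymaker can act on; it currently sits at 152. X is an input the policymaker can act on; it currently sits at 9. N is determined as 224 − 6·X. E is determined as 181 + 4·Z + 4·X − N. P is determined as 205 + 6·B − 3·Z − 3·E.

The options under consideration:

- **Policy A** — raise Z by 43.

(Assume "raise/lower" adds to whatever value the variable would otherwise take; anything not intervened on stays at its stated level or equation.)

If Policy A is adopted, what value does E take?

827

Policy A (Z + 43):
  Z = 152 + 43 = 195
  X = 9
  N = 224 − 6·9 = 170
  E = 181 + 4·195 + 4·9 − 170 = 827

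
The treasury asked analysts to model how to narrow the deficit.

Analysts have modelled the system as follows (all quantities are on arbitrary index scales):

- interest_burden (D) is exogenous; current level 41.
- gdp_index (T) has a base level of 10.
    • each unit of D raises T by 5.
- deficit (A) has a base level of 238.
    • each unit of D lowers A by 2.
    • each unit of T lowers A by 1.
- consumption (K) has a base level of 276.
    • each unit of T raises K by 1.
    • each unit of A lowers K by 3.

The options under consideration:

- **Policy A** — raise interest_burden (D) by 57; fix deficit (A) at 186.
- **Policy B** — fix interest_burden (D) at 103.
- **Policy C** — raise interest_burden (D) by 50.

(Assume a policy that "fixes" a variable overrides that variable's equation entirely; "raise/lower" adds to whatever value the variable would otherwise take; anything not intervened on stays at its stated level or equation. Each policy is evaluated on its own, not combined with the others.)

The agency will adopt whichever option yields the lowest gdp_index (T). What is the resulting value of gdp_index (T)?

465

Policy A (D + 57, A := 186):
  D = 41 + 57 = 98
  T = 10 + 5·98 = 500
Policy B (D := 103):
  D = 103
  T = 10 + 5·103 = 525
Policy C (D + 50):
  D = 41 + 50 = 91
  T = 10 + 5·91 = 465
Comparing — Policy A: T=500, Policy B: T=525, Policy C: T=465. Lowest is 465 (Policy C).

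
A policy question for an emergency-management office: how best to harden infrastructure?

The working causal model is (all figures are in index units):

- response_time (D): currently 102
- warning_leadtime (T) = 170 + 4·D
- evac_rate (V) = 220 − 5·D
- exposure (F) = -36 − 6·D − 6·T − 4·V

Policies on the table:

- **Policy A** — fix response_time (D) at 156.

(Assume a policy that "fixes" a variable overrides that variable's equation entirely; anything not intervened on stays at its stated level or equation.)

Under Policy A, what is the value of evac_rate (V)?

Policy A (D := 156):
  D = 156
  V = 220 − 5·156 = -560

-560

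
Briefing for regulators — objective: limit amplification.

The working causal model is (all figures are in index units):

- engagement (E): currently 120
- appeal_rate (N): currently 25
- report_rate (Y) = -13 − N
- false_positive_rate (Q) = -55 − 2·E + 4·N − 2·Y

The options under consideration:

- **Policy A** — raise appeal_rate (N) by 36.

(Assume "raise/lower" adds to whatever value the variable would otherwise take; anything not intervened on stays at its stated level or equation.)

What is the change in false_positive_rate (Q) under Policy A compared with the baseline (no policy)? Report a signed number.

Baseline:
  E = 120
  N = 25
  Y = -13 − 25 = -38
  Q = -55 − 2·120 + 4·25 − 2·(-38) = -119
Policy A (N + 36):
  E = 120
  N = 25 + 36 = 61
  Y = -13 − 61 = -74
  Q = -55 − 2·120 + 4·61 − 2·(-74) = 97
Change in Q: 97 − (-119) = 216

216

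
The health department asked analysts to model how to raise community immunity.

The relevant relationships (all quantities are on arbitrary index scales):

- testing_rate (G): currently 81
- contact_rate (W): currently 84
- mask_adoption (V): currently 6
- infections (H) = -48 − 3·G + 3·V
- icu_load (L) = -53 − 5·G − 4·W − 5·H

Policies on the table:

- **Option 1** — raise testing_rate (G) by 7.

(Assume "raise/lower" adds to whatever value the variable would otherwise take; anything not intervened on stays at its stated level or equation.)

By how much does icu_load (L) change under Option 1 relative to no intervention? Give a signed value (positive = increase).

70

Baseline:
  G = 81
  W = 84
  V = 6
  H = -48 − 3·81 + 3·6 = -273
  L = -53 − 5·81 − 4·84 − 5·(-273) = 571
Option 1 (G + 7):
  G = 81 + 7 = 88
  W = 84
  V = 6
  H = -48 − 3·88 + 3·6 = -294
  L = -53 − 5·88 − 4·84 − 5·(-294) = 641
Change in L: 641 − 571 = 70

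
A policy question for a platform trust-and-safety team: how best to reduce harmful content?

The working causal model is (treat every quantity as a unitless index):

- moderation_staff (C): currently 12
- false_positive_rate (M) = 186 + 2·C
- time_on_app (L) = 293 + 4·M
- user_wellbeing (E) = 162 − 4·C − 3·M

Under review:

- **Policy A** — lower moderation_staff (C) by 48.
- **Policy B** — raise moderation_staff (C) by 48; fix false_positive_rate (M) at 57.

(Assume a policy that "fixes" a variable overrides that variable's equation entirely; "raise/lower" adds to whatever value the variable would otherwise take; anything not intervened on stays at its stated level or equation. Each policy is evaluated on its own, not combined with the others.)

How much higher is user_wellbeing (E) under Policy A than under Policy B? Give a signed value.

213

Policy A (C − 48):
  C = 12 − 48 = -36
  M = 186 + 2·(-36) = 114
  E = 162 − 4·(-36) − 3·114 = -36
Policy B (C + 48, M := 57):
  C = 12 + 48 = 60
  M = 57
  E = 162 − 4·60 − 3·57 = -249
E: -36 − (-249) = 213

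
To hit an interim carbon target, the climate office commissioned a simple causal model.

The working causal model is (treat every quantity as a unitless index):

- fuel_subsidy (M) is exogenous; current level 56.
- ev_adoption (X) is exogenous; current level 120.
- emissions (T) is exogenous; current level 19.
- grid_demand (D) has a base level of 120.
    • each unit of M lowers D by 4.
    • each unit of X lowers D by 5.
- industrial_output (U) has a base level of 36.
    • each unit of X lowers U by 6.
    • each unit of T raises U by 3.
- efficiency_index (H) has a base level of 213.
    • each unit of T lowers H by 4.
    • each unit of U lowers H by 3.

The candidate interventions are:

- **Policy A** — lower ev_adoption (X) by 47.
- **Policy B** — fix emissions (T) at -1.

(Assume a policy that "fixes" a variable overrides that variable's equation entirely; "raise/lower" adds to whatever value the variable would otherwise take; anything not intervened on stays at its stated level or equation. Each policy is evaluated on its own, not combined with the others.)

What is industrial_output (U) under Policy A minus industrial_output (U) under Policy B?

342

Policy A (X − 47):
  X = 120 − 47 = 73
  T = 19
  U = 36 − 6·73 + 3·19 = -345
Policy B (T := -1):
  X = 120
  T = -1
  U = 36 − 6·120 + 3·(-1) = -687
U: -345 − (-687) = 342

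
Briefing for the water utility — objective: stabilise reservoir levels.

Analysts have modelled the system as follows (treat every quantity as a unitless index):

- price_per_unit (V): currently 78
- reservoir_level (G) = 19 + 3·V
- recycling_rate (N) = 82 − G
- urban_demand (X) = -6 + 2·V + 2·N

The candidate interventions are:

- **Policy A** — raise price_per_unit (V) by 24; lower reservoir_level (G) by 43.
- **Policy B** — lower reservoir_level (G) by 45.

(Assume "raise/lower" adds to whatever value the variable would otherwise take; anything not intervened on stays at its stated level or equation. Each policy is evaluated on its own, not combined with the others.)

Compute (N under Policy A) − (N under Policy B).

Policy A (V + 24, G − 43):
  V = 78 + 24 = 102
  G = 19 + 3·102 (−43 from intervention) = 282
  N = 82 − 282 = -200
Policy B (G − 45):
  V = 78
  G = 19 + 3·78 (−45 from intervention) = 208
  N = 82 − 208 = -126
N: -200 − (-126) = -74

-74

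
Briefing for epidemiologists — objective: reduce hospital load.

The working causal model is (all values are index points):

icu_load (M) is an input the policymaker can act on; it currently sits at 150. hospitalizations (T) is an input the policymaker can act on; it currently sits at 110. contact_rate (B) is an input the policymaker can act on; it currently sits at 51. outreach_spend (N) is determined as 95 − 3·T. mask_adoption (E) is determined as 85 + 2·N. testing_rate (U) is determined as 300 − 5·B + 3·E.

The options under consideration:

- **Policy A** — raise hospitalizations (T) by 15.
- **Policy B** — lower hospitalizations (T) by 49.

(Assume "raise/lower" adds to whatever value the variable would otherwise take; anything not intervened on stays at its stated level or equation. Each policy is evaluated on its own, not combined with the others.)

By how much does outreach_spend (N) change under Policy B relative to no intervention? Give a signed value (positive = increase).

147

Baseline:
  T = 110
  N = 95 − 3·110 = -235
Policy B (T − 49):
  T = 110 − 49 = 61
  N = 95 − 3·61 = -88
Change in N: -88 − (-235) = 147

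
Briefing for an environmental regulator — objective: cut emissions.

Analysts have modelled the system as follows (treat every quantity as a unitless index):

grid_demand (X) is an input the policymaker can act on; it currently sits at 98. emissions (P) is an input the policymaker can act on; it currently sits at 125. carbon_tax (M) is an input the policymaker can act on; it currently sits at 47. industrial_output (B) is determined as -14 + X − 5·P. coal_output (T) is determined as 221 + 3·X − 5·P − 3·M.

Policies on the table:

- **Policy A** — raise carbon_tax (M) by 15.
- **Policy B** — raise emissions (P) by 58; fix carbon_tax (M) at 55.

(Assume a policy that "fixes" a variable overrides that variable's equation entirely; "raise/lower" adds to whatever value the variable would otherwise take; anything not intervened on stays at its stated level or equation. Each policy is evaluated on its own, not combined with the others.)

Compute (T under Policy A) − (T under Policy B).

Policy A (M + 15):
  X = 98
  P = 125
  M = 47 + 15 = 62
  T = 221 + 3·98 − 5·125 − 3·62 = -296
Policy B (P + 58, M := 55):
  X = 98
  P = 125 + 58 = 183
  M = 55
  T = 221 + 3·98 − 5·183 − 3·55 = -565
T: -296 − (-565) = 269

269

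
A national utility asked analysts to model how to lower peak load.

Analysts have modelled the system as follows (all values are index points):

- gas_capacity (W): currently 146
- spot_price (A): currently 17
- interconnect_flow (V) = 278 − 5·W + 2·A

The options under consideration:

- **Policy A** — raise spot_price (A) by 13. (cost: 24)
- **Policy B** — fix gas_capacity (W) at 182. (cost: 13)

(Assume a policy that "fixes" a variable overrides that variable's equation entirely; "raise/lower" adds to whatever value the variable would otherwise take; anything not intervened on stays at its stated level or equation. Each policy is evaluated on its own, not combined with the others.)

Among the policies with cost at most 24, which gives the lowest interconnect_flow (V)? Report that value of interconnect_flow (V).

-598

Policy A (A + 13):
  W = 146
  A = 17 + 13 = 30
  V = 278 − 5·146 + 2·30 = -392
Policy B (W := 182):
  W = 182
  A = 17
  V = 278 − 5·182 + 2·17 = -598
Comparing — Policy A: V=-392, Policy B: V=-598. Lowest is -598 (Policy B).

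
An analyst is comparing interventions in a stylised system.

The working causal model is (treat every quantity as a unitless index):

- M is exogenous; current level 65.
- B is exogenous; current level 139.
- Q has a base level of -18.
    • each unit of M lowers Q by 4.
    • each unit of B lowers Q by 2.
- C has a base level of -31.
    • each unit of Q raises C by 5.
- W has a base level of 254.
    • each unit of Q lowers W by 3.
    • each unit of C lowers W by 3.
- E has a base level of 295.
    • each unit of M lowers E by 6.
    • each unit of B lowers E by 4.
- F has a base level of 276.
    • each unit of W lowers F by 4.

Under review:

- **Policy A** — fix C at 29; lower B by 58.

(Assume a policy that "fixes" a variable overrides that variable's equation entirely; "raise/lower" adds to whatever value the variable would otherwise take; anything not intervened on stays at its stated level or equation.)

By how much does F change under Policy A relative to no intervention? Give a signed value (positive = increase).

35472

Baseline:
  M = 65
  B = 139
  Q = -18 − 4·65 − 2·139 = -556
  C = -31 + 5·(-556) = -2811
  W = 254 − 3·(-556) − 3·(-2811) = 10355
  F = 276 − 4·10355 = -41144
Policy A (C := 29, B − 58):
  M = 65
  B = 139 − 58 = 81
  Q = -18 − 4·65 − 2·81 = -440
  C = 29
  W = 254 − 3·(-440) − 3·29 = 1487
  F = 276 − 4·1487 = -5672
Change in F: -5672 − (-41144) = 35472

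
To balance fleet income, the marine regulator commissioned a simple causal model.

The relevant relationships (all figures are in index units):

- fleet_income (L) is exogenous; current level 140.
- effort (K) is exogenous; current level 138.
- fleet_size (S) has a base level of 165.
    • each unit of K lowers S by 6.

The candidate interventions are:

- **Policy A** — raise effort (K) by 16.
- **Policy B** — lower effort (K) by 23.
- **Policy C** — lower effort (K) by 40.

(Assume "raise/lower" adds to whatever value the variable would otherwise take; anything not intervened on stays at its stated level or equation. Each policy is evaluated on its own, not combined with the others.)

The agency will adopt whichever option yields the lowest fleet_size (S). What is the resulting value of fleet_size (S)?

-759

Policy A (K + 16):
  K = 138 + 16 = 154
  S = 165 − 6·154 = -759
Policy B (K − 23):
  K = 138 − 23 = 115
  S = 165 − 6·115 = -525
Policy C (K − 40):
  K = 138 − 40 = 98
  S = 165 − 6·98 = -423
Comparing — Policy A: S=-759, Policy B: S=-525, Policy C: S=-423. Lowest is -759 (Policy A).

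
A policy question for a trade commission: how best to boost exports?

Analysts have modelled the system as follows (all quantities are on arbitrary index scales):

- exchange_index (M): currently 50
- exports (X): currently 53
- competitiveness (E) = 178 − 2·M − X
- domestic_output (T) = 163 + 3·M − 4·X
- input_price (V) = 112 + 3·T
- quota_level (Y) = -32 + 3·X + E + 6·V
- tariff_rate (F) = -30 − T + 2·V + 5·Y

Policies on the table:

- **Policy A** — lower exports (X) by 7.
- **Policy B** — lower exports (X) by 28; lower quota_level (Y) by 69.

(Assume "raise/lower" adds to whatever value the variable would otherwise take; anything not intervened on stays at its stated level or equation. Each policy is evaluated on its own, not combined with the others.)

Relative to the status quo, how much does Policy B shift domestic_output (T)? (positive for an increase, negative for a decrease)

Baseline:
  M = 50
  X = 53
  T = 163 + 3·50 − 4·53 = 101
Policy B (X − 28, Y − 69):
  M = 50
  X = 53 − 28 = 25
  T = 163 + 3·50 − 4·25 = 213
Change in T: 213 − 101 = 112

112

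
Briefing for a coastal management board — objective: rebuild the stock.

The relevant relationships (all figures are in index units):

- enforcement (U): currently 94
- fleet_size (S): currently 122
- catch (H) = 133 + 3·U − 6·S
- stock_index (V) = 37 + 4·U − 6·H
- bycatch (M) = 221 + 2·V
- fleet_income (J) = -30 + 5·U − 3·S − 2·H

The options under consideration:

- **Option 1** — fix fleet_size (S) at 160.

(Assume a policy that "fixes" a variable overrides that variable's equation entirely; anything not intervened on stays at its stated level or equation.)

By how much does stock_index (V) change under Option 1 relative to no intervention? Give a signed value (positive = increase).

1368

Baseline:
  U = 94
  S = 122
  H = 133 + 3·94 − 6·122 = -317
  V = 37 + 4·94 − 6·(-317) = 2315
Option 1 (S := 160):
  U = 94
  S = 160
  H = 133 + 3·94 − 6·160 = -545
  V = 37 + 4·94 − 6·(-545) = 3683
Change in V: 3683 − 2315 = 1368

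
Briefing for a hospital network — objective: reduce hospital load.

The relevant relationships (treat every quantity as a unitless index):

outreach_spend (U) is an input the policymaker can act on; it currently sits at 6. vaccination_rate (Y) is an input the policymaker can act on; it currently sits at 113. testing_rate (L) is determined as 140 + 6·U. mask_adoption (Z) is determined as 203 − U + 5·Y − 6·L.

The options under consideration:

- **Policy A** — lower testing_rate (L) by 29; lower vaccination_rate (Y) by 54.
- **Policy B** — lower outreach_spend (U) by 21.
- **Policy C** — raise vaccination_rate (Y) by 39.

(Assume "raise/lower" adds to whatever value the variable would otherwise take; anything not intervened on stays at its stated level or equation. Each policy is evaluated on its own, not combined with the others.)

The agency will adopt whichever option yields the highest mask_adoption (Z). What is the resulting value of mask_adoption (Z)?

Policy A (L − 29, Y − 54):
  U = 6
  Y = 113 − 54 = 59
  L = 140 + 6·6 (−29 from intervention) = 147
  Z = 203 − 6 + 5·59 − 6·147 = -390
Policy B (U − 21):
  U = 6 − 21 = -15
  Y = 113
  L = 140 + 6·(-15) = 50
  Z = 203 − (-15) + 5·113 − 6·50 = 483
Policy C (Y + 39):
  U = 6
  Y = 113 + 39 = 152
  L = 140 + 6·6 = 176
  Z = 203 − 6 + 5·152 − 6·176 = -99
Comparing — Policy A: Z=-390, Policy B: Z=483, Policy C: Z=-99. Highest is 483 (Policy B).

483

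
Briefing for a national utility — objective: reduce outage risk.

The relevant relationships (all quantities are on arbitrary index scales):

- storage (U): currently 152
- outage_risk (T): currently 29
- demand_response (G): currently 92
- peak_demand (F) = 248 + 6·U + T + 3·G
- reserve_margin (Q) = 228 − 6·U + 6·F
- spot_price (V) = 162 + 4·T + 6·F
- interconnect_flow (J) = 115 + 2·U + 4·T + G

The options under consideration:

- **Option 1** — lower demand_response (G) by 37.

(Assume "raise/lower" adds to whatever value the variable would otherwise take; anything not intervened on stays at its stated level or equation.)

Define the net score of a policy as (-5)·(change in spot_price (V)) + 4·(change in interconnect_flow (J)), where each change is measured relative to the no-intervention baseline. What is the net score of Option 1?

3182

Baseline:
  U = 152
  T = 29
  G = 92
  F = 248 + 6·152 + 29 + 3·92 = 1465
  V = 162 + 4·29 + 6·1465 = 9068
  J = 115 + 2·152 + 4·29 + 92 = 627
Option 1 (G − 37):
  U = 152
  T = 29
  G = 92 − 37 = 55
  F = 248 + 6·152 + 29 + 3·55 = 1354
  V = 162 + 4·29 + 6·1354 = 8402
  J = 115 + 2·152 + 4·29 + 55 = 590
ΔV = 8402 − 9068 = -666; ΔJ = 590 − 627 = -37
Score = (-5)·(-666) + 4·(-37) = 3182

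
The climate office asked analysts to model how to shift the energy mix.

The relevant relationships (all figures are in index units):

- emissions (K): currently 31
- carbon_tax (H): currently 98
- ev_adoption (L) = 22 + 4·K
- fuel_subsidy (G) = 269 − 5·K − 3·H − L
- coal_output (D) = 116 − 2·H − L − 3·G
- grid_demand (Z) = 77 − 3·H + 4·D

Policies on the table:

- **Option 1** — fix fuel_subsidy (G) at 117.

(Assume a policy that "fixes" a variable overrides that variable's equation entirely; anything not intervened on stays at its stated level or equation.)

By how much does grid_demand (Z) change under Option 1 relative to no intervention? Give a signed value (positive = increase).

-5316

Baseline:
  K = 31
  H = 98
  L = 22 + 4·31 = 146
  G = 269 − 5·31 − 3·98 − 146 = -326
  D = 116 − 2·98 − 146 − 3·(-326) = 752
  Z = 77 − 3·98 + 4·752 = 2791
Option 1 (G := 117):
  K = 31
  H = 98
  L = 22 + 4·31 = 146
  G = 117
  D = 116 − 2·98 − 146 − 3·117 = -577
  Z = 77 − 3·98 + 4·(-577) = -2525
Change in Z: -2525 − 2791 = -5316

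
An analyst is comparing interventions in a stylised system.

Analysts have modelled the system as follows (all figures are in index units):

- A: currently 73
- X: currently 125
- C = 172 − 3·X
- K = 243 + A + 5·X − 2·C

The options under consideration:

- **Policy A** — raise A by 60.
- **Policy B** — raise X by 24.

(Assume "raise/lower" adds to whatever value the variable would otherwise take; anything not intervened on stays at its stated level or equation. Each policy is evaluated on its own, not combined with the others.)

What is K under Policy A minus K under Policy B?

Policy A (A + 60):
  A = 73 + 60 = 133
  X = 125
  C = 172 − 3·125 = -203
  K = 243 + 133 + 5·125 − 2·(-203) = 1407
Policy B (X + 24):
  A = 73
  X = 125 + 24 = 149
  C = 172 − 3·149 = -275
  K = 243 + 73 + 5·149 − 2·(-275) = 1611
K: 1407 − 1611 = -204

-204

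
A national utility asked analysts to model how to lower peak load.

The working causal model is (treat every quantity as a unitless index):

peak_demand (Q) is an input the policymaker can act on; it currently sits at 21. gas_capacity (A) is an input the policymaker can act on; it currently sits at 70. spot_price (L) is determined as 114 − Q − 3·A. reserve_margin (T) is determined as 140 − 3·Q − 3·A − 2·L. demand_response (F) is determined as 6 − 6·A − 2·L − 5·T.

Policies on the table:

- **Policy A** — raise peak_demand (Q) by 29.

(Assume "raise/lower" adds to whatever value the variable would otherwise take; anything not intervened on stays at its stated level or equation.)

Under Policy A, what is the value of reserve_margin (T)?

72

Policy A (Q + 29):
  Q = 21 + 29 = 50
  A = 70
  L = 114 − 50 − 3·70 = -146
  T = 140 − 3·50 − 3·70 − 2·(-146) = 72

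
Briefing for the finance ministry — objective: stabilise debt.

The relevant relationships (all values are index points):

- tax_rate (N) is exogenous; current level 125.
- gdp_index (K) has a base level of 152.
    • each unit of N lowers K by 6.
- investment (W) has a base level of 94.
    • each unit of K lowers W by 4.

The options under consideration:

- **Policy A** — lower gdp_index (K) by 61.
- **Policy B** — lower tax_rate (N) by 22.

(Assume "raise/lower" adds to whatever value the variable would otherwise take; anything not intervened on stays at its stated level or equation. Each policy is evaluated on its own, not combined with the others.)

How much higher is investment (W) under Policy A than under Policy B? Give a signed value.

772

Policy A (K − 61):
  N = 125
  K = 152 − 6·125 (−61 from intervention) = -659
  W = 94 − 4·(-659) = 2730
Policy B (N − 22):
  N = 125 − 22 = 103
  K = 152 − 6·103 = -466
  W = 94 − 4·(-466) = 1958
W: 2730 − 1958 = 772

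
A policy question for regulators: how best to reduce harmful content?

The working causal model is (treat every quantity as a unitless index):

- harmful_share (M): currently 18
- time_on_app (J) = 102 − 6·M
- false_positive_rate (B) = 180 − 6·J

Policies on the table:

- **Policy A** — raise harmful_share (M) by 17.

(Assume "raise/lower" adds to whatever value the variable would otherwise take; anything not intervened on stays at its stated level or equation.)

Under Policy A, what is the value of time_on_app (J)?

-108

Policy A (M + 17):
  M = 18 + 17 = 35
  J = 102 − 6·35 = -108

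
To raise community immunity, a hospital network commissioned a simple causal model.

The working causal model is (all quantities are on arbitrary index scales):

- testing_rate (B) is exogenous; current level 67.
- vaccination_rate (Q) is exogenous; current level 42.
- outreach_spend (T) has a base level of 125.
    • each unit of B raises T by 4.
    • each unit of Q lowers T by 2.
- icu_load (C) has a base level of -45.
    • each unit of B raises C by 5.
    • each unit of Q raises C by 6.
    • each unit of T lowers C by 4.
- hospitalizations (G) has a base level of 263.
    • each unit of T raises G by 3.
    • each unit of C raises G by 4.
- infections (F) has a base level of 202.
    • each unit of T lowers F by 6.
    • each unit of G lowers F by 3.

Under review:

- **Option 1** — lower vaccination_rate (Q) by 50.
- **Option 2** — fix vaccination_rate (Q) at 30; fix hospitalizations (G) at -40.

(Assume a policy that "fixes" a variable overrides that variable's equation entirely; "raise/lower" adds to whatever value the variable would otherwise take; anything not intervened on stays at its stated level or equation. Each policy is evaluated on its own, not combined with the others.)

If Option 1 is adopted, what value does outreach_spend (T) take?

Option 1 (Q − 50):
  B = 67
  Q = 42 − 50 = -8
  T = 125 + 4·67 − 2·(-8) = 409

409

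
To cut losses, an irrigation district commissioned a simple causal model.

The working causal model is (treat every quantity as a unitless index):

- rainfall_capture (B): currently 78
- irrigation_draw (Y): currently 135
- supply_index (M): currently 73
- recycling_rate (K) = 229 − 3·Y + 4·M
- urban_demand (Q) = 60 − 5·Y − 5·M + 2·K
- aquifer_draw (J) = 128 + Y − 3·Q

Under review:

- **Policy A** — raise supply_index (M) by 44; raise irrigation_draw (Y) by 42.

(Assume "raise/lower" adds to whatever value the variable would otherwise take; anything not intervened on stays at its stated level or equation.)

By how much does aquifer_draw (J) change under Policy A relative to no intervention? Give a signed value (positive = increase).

Baseline:
  Y = 135
  M = 73
  K = 229 − 3·135 + 4·73 = 116
  Q = 60 − 5·135 − 5·73 + 2·116 = -748
  J = 128 + 135 − 3·(-748) = 2507
Policy A (M + 44, Y + 42):
  Y = 135 + 42 = 177
  M = 73 + 44 = 117
  K = 229 − 3·177 + 4·117 = 166
  Q = 60 − 5·177 − 5·117 + 2·166 = -1078
  J = 128 + 177 − 3·(-1078) = 3539
Change in J: 3539 − 2507 = 1032

1032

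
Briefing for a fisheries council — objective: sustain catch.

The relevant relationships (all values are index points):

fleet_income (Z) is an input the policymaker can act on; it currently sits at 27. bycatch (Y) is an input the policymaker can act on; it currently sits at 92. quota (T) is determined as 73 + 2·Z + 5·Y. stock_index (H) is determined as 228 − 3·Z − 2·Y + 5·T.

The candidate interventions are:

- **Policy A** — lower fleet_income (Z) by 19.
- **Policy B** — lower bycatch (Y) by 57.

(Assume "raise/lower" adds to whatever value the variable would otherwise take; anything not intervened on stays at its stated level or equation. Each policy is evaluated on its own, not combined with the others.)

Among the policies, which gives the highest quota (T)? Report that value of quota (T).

Policy A (Z − 19):
  Z = 27 − 19 = 8
  Y = 92
  T = 73 + 2·8 + 5·92 = 549
Policy B (Y − 57):
  Z = 27
  Y = 92 − 57 = 35
  T = 73 + 2·27 + 5·35 = 302
Comparing — Policy A: T=549, Policy B: T=302. Highest is 549 (Policy A).

549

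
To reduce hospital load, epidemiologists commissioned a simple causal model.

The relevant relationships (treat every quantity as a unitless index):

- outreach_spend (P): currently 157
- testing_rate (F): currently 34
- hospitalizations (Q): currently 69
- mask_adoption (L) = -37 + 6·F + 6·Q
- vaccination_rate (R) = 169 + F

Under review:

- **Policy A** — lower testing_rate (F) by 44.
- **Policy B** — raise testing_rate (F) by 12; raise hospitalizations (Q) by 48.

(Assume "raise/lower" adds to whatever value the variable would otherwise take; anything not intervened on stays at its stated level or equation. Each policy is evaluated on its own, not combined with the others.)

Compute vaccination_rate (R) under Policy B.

Policy B (F + 12, Q + 48):
  F = 34 + 12 = 46
  R = 169 + 46 = 215

215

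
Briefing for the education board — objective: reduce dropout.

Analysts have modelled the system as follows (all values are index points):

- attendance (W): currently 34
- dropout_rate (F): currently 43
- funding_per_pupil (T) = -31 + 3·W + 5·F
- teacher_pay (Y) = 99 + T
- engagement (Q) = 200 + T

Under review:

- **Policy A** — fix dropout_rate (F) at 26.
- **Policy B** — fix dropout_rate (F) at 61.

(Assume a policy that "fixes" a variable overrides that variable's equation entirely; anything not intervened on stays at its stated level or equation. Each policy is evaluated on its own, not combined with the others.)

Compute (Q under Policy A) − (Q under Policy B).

-175

Policy A (F := 26):
  W = 34
  F = 26
  T = -31 + 3·34 + 5·26 = 201
  Q = 200 + 201 = 401
Policy B (F := 61):
  W = 34
  F = 61
  T = -31 + 3·34 + 5·61 = 376
  Q = 200 + 376 = 576
Q: 401 − 576 = -175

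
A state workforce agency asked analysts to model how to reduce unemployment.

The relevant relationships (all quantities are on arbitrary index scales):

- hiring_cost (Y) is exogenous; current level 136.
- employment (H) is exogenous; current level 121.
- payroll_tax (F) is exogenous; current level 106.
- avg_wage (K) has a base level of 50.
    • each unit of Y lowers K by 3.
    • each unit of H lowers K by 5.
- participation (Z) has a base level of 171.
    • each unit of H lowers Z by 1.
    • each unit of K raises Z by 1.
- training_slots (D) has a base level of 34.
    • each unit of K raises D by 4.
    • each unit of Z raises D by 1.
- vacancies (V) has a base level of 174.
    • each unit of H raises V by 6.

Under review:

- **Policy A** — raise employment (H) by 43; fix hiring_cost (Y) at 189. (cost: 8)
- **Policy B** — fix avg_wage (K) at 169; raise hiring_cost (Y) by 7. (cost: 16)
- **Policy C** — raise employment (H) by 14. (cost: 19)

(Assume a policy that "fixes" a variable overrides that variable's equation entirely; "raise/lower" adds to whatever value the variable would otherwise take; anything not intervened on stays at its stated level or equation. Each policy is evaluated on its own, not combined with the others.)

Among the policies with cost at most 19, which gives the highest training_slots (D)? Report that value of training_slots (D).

929

Policy A (H + 43, Y := 189):
  Y = 189
  H = 121 + 43 = 164
  K = 50 − 3·189 − 5·164 = -1337
  Z = 171 − 164 + (-1337) = -1330
  D = 34 + 4·(-1337) + (-1330) = -6644
Policy B (K := 169, Y + 7):
  Y = 136 + 7 = 143
  H = 121
  K = 169
  Z = 171 − 121 + 169 = 219
  D = 34 + 4·169 + 219 = 929
Policy C (H + 14):
  Y = 136
  H = 121 + 14 = 135
  K = 50 − 3·136 − 5·135 = -1033
  Z = 171 − 135 + (-1033) = -997
  D = 34 + 4·(-1033) + (-997) = -5095
Comparing — Policy A: D=-6644, Policy B: D=929, Policy C: D=-5095. Highest is 929 (Policy B).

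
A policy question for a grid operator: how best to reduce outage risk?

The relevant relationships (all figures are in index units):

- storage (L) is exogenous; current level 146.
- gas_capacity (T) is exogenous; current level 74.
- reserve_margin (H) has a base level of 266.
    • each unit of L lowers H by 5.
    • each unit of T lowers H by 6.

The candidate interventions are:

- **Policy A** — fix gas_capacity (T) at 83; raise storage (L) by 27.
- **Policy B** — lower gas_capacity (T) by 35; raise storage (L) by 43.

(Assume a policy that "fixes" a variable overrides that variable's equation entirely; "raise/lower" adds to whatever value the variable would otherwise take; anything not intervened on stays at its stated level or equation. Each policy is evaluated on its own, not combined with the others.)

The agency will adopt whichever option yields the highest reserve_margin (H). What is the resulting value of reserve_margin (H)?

-913

Policy A (T := 83, L + 27):
  L = 146 + 27 = 173
  T = 83
  H = 266 − 5·173 − 6·83 = -1097
Policy B (T − 35, L + 43):
  L = 146 + 43 = 189
  T = 74 − 35 = 39
  H = 266 − 5·189 − 6·39 = -913
Comparing — Policy A: H=-1097, Policy B: H=-913. Highest is -913 (Policy B).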